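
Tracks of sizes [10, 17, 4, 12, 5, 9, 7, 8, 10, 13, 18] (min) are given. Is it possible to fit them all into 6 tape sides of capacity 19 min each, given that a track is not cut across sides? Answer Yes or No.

Total = 113 min; ⌈113/19⌉ = 6.
The bound of 6 does not rule out 6, but exhaustive search shows no assignment into 6 tape sides of capacity 19 min exists — the minimum is 7.

No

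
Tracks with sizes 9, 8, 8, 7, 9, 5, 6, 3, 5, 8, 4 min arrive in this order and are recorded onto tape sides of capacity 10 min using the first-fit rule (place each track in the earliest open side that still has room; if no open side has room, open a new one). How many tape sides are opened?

8

  9 → side 1 (new)  [load 9/10]
  8 → side 2 (new)  [load 8/10]
  8 → side 3 (new)  [load 8/10]
  7 → side 4 (new)  [load 7/10]
  9 → side 5 (new)  [load 9/10]
  5 → side 6 (new)  [load 5/10]
  6 → side 7 (new)  [load 6/10]
  3 → side 4  [load 10/10]
  5 → side 6  [load 10/10]
  8 → side 8 (new)  [load 8/10]
  4 → side 7  [load 10/10]
8 tape sides opened.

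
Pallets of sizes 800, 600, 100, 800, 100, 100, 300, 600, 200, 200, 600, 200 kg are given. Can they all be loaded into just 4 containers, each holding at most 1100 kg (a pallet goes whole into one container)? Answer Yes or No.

No

Total = 4600 kg; ⌈4600/1100⌉ = 5.
At least 5 containers are required, but only 4 are allowed.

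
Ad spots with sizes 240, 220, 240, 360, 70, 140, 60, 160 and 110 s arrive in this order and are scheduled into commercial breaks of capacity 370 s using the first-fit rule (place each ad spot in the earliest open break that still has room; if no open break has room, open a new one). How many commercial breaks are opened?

  240 → break 1 (new)  [load 240/370]
  220 → break 2 (new)  [load 220/370]
  240 → break 3 (new)  [load 240/370]
  360 → break 4 (new)  [load 360/370]
  70 → break 1  [load 310/370]
  140 → break 2  [load 360/370]
  60 → break 1  [load 370/370]
  160 → break 5 (new)  [load 160/370]
  110 → break 3  [load 350/370]
5 commercial breaks opened.

5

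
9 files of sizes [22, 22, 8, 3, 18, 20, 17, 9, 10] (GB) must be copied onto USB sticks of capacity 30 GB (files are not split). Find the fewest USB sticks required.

5

Total = 22 + 22 + 20 + 18 + 17 + 10 + 9 + 8 + 3 = 129 GB.
Lower bound: ⌈129/30⌉ = 5 USB sticks.
A packing using 5 USB sticks:
  USB stick 1: 22 + 8 = 30
  USB stick 2: 22 + 3 = 25
  USB stick 3: 20 + 10 = 30
  USB stick 4: 18 + 9 = 27
  USB stick 5: 17 = 17
This matches the lower bound, so 5 is optimal.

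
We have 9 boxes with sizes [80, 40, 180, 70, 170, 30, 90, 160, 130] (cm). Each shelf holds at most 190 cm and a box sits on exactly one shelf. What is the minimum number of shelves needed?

6

Total = 180 + 170 + 160 + 130 + 90 + 80 + 70 + 40 + 30 = 950 cm.
Lower bound: ⌈950/190⌉ = 5 shelves.
A packing using 6 shelves:
  shelf 1: 180 = 180
  shelf 2: 170 = 170
  shelf 3: 160 + 30 = 190
  shelf 4: 130 + 40 = 170
  shelf 5: 90 + 80 = 170
  shelf 6: 70 = 70
No arrangement into 5 shelves stays within capacity, so 6 is optimal.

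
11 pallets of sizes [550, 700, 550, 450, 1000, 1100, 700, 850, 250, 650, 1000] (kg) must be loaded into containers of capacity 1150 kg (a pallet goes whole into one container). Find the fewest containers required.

8

Total = 1100 + 1000 + 1000 + 850 + 700 + 700 + 650 + 550 + 550 + 450 + 250 = 7800 kg.
Lower bound: ⌈7800/1150⌉ = 7 containers.
A packing using 8 containers:
  container 1: 1100 = 1100
  container 2: 1000 = 1000
  container 3: 1000 = 1000
  container 4: 850 + 250 = 1100
  container 5: 700 + 450 = 1150
  container 6: 700 = 700
  container 7: 650 = 650
  container 8: 550 + 550 = 1100
No arrangement into 7 containers stays within capacity, so 8 is optimal.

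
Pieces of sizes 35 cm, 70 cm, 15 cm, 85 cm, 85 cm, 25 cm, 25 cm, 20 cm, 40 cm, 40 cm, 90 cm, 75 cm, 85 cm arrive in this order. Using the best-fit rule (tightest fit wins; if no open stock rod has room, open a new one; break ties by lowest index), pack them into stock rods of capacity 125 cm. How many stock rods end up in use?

7

  35 → stock rod 1 (new)  [load 35/125]
  70 → stock rod 1  [load 105/125]
  15 → stock rod 1  [load 120/125]
  85 → stock rod 2 (new)  [load 85/125]
  85 → stock rod 3 (new)  [load 85/125]
  25 → stock rod 2  [load 110/125]
  25 → stock rod 3  [load 110/125]
  20 → stock rod 4 (new)  [load 20/125]
  40 → stock rod 4  [load 60/125]
  40 → stock rod 4  [load 100/125]
  90 → stock rod 5 (new)  [load 90/125]
  75 → stock rod 6 (new)  [load 75/125]
  85 → stock rod 7 (new)  [load 85/125]
7 stock rods opened.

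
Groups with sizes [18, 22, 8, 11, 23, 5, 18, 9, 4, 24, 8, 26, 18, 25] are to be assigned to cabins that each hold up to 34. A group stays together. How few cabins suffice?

8

Total = 26 + 25 + 24 + 23 + 22 + 18 + 18 + 18 + 11 + 9 + 8 + 8 + 5 + 4 = 219.
Lower bound: ⌈219/34⌉ = 7 cabins.
Also, 8 groups each exceed 17, and no two of those can share a cabin, so at least 8 cabins are needed.
A packing using 8 cabins:
  cabin 1: 26 + 8 = 34
  cabin 2: 25 + 9 = 34
  cabin 3: 24 + 8 = 32
  cabin 4: 23 + 11 = 34
  cabin 5: 22 + 5 + 4 = 31
  cabin 6: 18 = 18
  cabin 7: 18 = 18
  cabin 8: 18 = 18
This matches the lower bound, so 8 is optimal.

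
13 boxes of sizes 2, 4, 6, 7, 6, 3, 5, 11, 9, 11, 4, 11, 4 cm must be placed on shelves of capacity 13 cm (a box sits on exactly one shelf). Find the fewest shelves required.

7

Total = 11 + 11 + 11 + 9 + 7 + 6 + 6 + 5 + 4 + 4 + 4 + 3 + 2 = 83 cm.
Lower bound: ⌈83/13⌉ = 7 shelves.
A packing using 7 shelves:
  shelf 1: 11 + 2 = 13
  shelf 2: 11 = 11
  shelf 3: 11 = 11
  shelf 4: 9 + 4 = 13
  shelf 5: 7 + 6 = 13
  shelf 6: 6 + 5 = 11
  shelf 7: 4 + 4 + 3 = 11
This matches the lower bound, so 7 is optimal.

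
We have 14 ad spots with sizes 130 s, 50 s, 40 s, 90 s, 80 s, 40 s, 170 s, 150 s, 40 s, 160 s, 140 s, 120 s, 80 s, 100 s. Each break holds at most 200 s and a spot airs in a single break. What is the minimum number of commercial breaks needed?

8

Total = 170 + 160 + 150 + 140 + 130 + 120 + 100 + 90 + 80 + 80 + 50 + 40 + 40 + 40 = 1390 s.
Lower bound: ⌈1390/200⌉ = 7 commercial breaks.
A packing using 8 commercial breaks:
  break 1: 170 = 170
  break 2: 160 + 40 = 200
  break 3: 150 + 50 = 200
  break 4: 140 + 40 = 180
  break 5: 130 + 40 = 170
  break 6: 120 + 80 = 200
  break 7: 100 + 90 = 190
  break 8: 80 = 80
No arrangement into 7 commercial breaks stays within capacity, so 8 is optimal.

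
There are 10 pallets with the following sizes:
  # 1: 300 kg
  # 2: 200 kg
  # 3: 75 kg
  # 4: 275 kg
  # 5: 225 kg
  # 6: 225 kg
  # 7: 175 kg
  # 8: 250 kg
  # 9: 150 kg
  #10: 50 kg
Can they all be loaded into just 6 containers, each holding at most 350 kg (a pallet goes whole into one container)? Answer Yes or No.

Total = 1925 kg; ⌈1925/350⌉ = 6.
The bound of 6 does not rule out 6, but exhaustive search shows no assignment into 6 containers of capacity 350 kg exists — the minimum is 7.

No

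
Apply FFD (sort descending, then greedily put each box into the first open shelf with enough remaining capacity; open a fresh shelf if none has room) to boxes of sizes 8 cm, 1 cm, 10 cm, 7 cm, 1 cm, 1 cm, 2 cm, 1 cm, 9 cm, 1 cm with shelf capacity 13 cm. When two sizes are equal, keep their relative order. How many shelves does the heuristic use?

Sorted descending: 10, 9, 8, 7, 2, 1, 1, 1, 1, 1.
  10 → shelf 1 (new)  [load 10/13]
  9 → shelf 2 (new)  [load 9/13]
  8 → shelf 3 (new)  [load 8/13]
  7 → shelf 4 (new)  [load 7/13]
  2 → shelf 1  [load 12/13]
  1 → shelf 1  [load 13/13]
  1 → shelf 2  [load 10/13]
  1 → shelf 2  [load 11/13]
  1 → shelf 2  [load 12/13]
  1 → shelf 2  [load 13/13]
4 shelves opened.

4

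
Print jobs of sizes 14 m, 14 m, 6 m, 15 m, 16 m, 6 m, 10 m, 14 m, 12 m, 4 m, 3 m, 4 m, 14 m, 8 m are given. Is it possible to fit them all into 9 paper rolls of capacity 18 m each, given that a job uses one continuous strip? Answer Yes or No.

Yes

A valid assignment using 9 paper rolls:
  roll 1: 16 = 16
  roll 2: 15 + 3 = 18
  roll 3: 14 + 4 = 18
  roll 4: 14 + 4 = 18
  roll 5: 14 = 14
  roll 6: 14 = 14
  roll 7: 12 + 6 = 18
  roll 8: 10 + 8 = 18
  roll 9: 6 = 6
Every load is within 18 m, so 9 paper rolls suffice.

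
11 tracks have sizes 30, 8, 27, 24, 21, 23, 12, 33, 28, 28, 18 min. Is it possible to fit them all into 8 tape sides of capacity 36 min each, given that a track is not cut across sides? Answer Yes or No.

Total = 252 min; ⌈252/36⌉ = 7.
8 tracks each exceed half the capacity and cannot share a side, forcing at least 8 tape sides.
The bound of 8 does not rule out 8, but exhaustive search shows no assignment into 8 tape sides of capacity 36 min exists — the minimum is 9.

No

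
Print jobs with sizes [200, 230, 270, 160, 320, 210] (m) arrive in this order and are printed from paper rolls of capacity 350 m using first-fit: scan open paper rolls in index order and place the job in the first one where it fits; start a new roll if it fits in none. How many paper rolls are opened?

6

  200 → roll 1 (new)  [load 200/350]
  230 → roll 2 (new)  [load 230/350]
  270 → roll 3 (new)  [load 270/350]
  160 → roll 4 (new)  [load 160/350]
  320 → roll 5 (new)  [load 320/350]
  210 → roll 6 (new)  [load 210/350]
6 paper rolls opened.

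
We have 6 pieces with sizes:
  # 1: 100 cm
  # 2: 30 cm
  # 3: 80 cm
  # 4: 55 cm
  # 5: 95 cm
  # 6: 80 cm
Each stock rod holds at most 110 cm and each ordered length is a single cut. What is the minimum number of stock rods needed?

5

Total = 100 + 95 + 80 + 80 + 55 + 30 = 440 cm.
Lower bound: ⌈440/110⌉ = 4 stock rods.
A packing using 5 stock rods:
  stock rod 1: 100 = 100
  stock rod 2: 95 = 95
  stock rod 3: 80 + 30 = 110
  stock rod 4: 80 = 80
  stock rod 5: 55 = 55
No arrangement into 4 stock rods stays within capacity, so 5 is optimal.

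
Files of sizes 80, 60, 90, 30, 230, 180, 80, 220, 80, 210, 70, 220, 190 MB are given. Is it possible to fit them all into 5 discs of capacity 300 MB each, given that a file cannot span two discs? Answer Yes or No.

No

Total = 1740 MB; ⌈1740/300⌉ = 6.
At least 6 discs are required, but only 5 are allowed.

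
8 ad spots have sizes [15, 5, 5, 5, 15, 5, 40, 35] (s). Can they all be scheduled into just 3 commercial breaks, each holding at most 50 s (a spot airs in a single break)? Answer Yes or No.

A valid assignment using 3 commercial breaks:
  break 1: 40 + 5 + 5 = 50
  break 2: 35 + 15 = 50
  break 3: 15 + 5 + 5 = 25
Every load is within 50 s, so 3 commercial breaks suffice.

Yes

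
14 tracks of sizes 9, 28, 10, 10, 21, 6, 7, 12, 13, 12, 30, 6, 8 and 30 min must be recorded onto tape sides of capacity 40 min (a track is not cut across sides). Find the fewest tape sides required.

Total = 30 + 30 + 28 + 21 + 13 + 12 + 12 + 10 + 10 + 9 + 8 + 7 + 6 + 6 = 202 min.
Lower bound: ⌈202/40⌉ = 6 tape sides.
A packing using 6 tape sides:
  side 1: 30 + 10 = 40
  side 2: 30 + 10 = 40
  side 3: 28 + 12 = 40
  side 4: 21 + 13 + 6 = 40
  side 5: 12 + 9 + 8 + 7 = 36
  side 6: 6 = 6
This matches the lower bound, so 6 is optimal.

6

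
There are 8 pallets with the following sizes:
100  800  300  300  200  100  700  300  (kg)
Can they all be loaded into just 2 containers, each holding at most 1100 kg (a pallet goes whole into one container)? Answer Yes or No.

Total = 2800 kg; ⌈2800/1100⌉ = 3.
At least 3 containers are required, but only 2 are allowed.

No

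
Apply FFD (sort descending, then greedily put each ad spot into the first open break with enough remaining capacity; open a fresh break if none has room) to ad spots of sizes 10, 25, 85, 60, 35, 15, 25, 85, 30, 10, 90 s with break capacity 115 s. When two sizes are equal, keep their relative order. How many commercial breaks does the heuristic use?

Sorted descending: 90, 85, 85, 60, 35, 30, 25, 25, 15, 10, 10.
  90 → break 1 (new)  [load 90/115]
  85 → break 2 (new)  [load 85/115]
  85 → break 3 (new)  [load 85/115]
  60 → break 4 (new)  [load 60/115]
  35 → break 4  [load 95/115]
  30 → break 2  [load 115/115]
  25 → break 1  [load 115/115]
  25 → break 3  [load 110/115]
  15 → break 4  [load 110/115]
  10 → break 5 (new)  [load 10/115]
  10 → break 5  [load 20/115]
5 commercial breaks opened.

5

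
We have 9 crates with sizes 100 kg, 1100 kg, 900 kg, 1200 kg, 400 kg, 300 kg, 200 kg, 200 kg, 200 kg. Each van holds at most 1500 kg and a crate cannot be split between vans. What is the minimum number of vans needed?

4

Total = 1200 + 1100 + 900 + 400 + 300 + 200 + 200 + 200 + 100 = 4600 kg.
Lower bound: ⌈4600/1500⌉ = 4 vans.
A packing using 4 vans:
  van 1: 1200 + 300 = 1500
  van 2: 1100 + 400 = 1500
  van 3: 900 + 200 + 200 + 200 = 1500
  van 4: 100 = 100
This matches the lower bound, so 4 is optimal.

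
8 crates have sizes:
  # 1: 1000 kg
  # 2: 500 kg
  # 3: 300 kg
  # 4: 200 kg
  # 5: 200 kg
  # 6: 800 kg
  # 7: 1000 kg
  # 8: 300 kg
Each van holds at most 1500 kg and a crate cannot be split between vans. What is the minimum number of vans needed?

3

Total = 1000 + 1000 + 800 + 500 + 300 + 300 + 200 + 200 = 4300 kg.
Lower bound: ⌈4300/1500⌉ = 3 vans.
A packing using 3 vans:
  van 1: 1000 + 500 = 1500
  van 2: 1000 + 300 + 200 = 1500
  van 3: 800 + 300 + 200 = 1300
This matches the lower bound, so 3 is optimal.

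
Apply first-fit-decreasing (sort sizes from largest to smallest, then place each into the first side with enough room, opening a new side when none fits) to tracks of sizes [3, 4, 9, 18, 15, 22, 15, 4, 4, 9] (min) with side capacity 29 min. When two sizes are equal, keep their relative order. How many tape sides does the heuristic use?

4

Sorted descending: 22, 18, 15, 15, 9, 9, 4, 4, 4, 3.
  22 → side 1 (new)  [load 22/29]
  18 → side 2 (new)  [load 18/29]
  15 → side 3 (new)  [load 15/29]
  15 → side 4 (new)  [load 15/29]
  9 → side 2  [load 27/29]
  9 → side 3  [load 24/29]
  4 → side 1  [load 26/29]
  4 → side 3  [load 28/29]
  4 → side 4  [load 19/29]
  3 → side 1  [load 29/29]
4 tape sides opened.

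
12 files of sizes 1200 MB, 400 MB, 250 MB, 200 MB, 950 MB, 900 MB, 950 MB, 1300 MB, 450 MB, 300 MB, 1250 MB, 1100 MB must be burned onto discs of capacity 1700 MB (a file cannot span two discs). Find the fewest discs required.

7

Total = 1300 + 1250 + 1200 + 1100 + 950 + 950 + 900 + 450 + 400 + 300 + 250 + 200 = 9250 MB.
Lower bound: ⌈9250/1700⌉ = 6 discs.
Also, 7 files each exceed 850 MB, and no two of those can share a disc, so at least 7 discs are needed.
A packing using 7 discs:
  disc 1: 1300 + 400 = 1700
  disc 2: 1250 + 450 = 1700
  disc 3: 1200 + 300 + 200 = 1700
  disc 4: 1100 + 250 = 1350
  disc 5: 950 = 950
  disc 6: 950 = 950
  disc 7: 900 = 900
This matches the lower bound, so 7 is optimal.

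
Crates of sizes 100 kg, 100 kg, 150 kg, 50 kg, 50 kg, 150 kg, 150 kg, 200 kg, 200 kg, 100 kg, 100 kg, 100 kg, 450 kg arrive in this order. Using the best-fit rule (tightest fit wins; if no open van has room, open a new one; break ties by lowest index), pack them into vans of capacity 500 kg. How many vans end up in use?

  100 → van 1 (new)  [load 100/500]
  100 → van 1  [load 200/500]
  150 → van 1  [load 350/500]
  50 → van 1  [load 400/500]
  50 → van 1  [load 450/500]
  150 → van 2 (new)  [load 150/500]
  150 → van 2  [load 300/500]
  200 → van 2  [load 500/500]
  200 → van 3 (new)  [load 200/500]
  100 → van 3  [load 300/500]
  100 → van 3  [load 400/500]
  100 → van 3  [load 500/500]
  450 → van 4 (new)  [load 450/500]
4 vans opened.

4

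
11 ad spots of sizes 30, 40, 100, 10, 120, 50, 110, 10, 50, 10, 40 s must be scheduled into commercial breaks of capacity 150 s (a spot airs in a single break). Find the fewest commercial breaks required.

Total = 120 + 110 + 100 + 50 + 50 + 40 + 40 + 30 + 10 + 10 + 10 = 570 s.
Lower bound: ⌈570/150⌉ = 4 commercial breaks.
A packing using 4 commercial breaks:
  break 1: 120 + 30 = 150
  break 2: 110 + 40 = 150
  break 3: 100 + 50 = 150
  break 4: 50 + 40 + 10 + 10 + 10 = 120
This matches the lower bound, so 4 is optimal.

4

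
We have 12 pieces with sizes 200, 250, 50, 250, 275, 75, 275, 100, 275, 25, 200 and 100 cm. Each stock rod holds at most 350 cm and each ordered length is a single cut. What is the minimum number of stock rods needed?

7

Total = 275 + 275 + 275 + 250 + 250 + 200 + 200 + 100 + 100 + 75 + 50 + 25 = 2075 cm.
Lower bound: ⌈2075/350⌉ = 6 stock rods.
Also, 7 pieces each exceed 175 cm, and no two of those can share a stock rod, so at least 7 stock rods are needed.
A packing using 7 stock rods:
  stock rod 1: 275 + 75 = 350
  stock rod 2: 275 + 50 + 25 = 350
  stock rod 3: 275 = 275
  stock rod 4: 250 + 100 = 350
  stock rod 5: 250 + 100 = 350
  stock rod 6: 200 = 200
  stock rod 7: 200 = 200
This matches the lower bound, so 7 is optimal.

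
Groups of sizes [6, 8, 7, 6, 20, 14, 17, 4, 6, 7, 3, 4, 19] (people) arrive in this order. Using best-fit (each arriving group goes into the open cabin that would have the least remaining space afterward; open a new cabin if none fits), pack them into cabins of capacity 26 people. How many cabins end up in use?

  6 → cabin 1 (new)  [load 6/26]
  8 → cabin 1  [load 14/26]
  7 → cabin 1  [load 21/26]
  6 → cabin 2 (new)  [load 6/26]
  20 → cabin 2  [load 26/26]
  14 → cabin 3 (new)  [load 14/26]
  17 → cabin 4 (new)  [load 17/26]
  4 → cabin 1  [load 25/26]
  6 → cabin 4  [load 23/26]
  7 → cabin 3  [load 21/26]
  3 → cabin 4  [load 26/26]
  4 → cabin 3  [load 25/26]
  19 → cabin 5 (new)  [load 19/26]
5 cabins opened.

5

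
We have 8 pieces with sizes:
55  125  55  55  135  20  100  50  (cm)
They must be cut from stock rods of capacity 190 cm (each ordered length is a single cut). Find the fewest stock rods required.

4

Total = 135 + 125 + 100 + 55 + 55 + 55 + 50 + 20 = 595 cm.
Lower bound: ⌈595/190⌉ = 4 stock rods.
A packing using 4 stock rods:
  stock rod 1: 135 + 55 = 190
  stock rod 2: 125 + 55 = 180
  stock rod 3: 100 + 55 + 20 = 175
  stock rod 4: 50 = 50
This matches the lower bound, so 4 is optimal.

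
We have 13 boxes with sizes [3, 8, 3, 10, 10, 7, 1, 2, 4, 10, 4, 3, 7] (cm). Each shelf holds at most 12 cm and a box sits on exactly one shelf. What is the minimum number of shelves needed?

7

Total = 10 + 10 + 10 + 8 + 7 + 7 + 4 + 4 + 3 + 3 + 3 + 2 + 1 = 72 cm.
Lower bound: ⌈72/12⌉ = 6 shelves.
A packing using 7 shelves:
  shelf 1: 10 + 2 = 12
  shelf 2: 10 + 1 = 11
  shelf 3: 10 = 10
  shelf 4: 8 + 4 = 12
  shelf 5: 7 + 4 = 11
  shelf 6: 7 + 3 = 10
  shelf 7: 3 + 3 = 6
No arrangement into 6 shelves stays within capacity, so 7 is optimal.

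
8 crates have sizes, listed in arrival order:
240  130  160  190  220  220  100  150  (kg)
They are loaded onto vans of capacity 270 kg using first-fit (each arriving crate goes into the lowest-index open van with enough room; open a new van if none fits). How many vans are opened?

7

  240 → van 1 (new)  [load 240/270]
  130 → van 2 (new)  [load 130/270]
  160 → van 3 (new)  [load 160/270]
  190 → van 4 (new)  [load 190/270]
  220 → van 5 (new)  [load 220/270]
  220 → van 6 (new)  [load 220/270]
  100 → van 2  [load 230/270]
  150 → van 7 (new)  [load 150/270]
7 vans opened.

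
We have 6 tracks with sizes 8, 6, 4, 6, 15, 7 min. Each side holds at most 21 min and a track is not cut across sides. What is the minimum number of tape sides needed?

Total = 15 + 8 + 7 + 6 + 6 + 4 = 46 min.
Lower bound: ⌈46/21⌉ = 3 tape sides.
A packing using 3 tape sides:
  side 1: 15 + 6 = 21
  side 2: 8 + 7 + 6 = 21
  side 3: 4 = 4
This matches the lower bound, so 3 is optimal.

3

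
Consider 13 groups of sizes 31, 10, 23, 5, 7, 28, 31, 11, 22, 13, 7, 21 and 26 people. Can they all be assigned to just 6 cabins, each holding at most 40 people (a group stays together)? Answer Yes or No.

No

Total = 235 people; ⌈235/40⌉ = 6.
7 groups each exceed half the capacity and cannot share a cabin, forcing at least 7 cabins.
At least 7 cabins are required, but only 6 are allowed.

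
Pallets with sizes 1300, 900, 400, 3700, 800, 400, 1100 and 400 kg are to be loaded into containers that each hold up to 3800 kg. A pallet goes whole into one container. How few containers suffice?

Total = 3700 + 1300 + 1100 + 900 + 800 + 400 + 400 + 400 = 9000 kg.
Lower bound: ⌈9000/3800⌉ = 3 containers.
A packing using 3 containers:
  container 1: 3700 = 3700
  container 2: 1300 + 1100 + 900 + 400 = 3700
  container 3: 800 + 400 + 400 = 1600
This matches the lower bound, so 3 is optimal.

3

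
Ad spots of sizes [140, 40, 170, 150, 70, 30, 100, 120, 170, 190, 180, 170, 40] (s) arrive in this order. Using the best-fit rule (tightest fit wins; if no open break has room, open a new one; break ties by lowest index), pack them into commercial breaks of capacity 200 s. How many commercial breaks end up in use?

9

  140 → break 1 (new)  [load 140/200]
  40 → break 1  [load 180/200]
  170 → break 2 (new)  [load 170/200]
  150 → break 3 (new)  [load 150/200]
  70 → break 4 (new)  [load 70/200]
  30 → break 2  [load 200/200]
  100 → break 4  [load 170/200]
  120 → break 5 (new)  [load 120/200]
  170 → break 6 (new)  [load 170/200]
  190 → break 7 (new)  [load 190/200]
  180 → break 8 (new)  [load 180/200]
  170 → break 9 (new)  [load 170/200]
  40 → break 3  [load 190/200]
9 commercial breaks opened.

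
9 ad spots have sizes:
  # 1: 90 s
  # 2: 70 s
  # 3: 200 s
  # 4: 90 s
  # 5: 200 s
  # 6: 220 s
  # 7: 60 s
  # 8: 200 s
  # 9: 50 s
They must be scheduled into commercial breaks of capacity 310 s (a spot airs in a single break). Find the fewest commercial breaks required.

4

Total = 220 + 200 + 200 + 200 + 90 + 90 + 70 + 60 + 50 = 1180 s.
Lower bound: ⌈1180/310⌉ = 4 commercial breaks.
A packing using 4 commercial breaks:
  break 1: 220 + 90 = 310
  break 2: 200 + 90 = 290
  break 3: 200 + 70 = 270
  break 4: 200 + 60 + 50 = 310
This matches the lower bound, so 4 is optimal.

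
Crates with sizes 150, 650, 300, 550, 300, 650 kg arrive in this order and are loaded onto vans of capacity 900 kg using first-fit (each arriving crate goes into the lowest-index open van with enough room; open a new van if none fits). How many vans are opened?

  150 → van 1 (new)  [load 150/900]
  650 → van 1  [load 800/900]
  300 → van 2 (new)  [load 300/900]
  550 → van 2  [load 850/900]
  300 → van 3 (new)  [load 300/900]
  650 → van 4 (new)  [load 650/900]
4 vans opened.

4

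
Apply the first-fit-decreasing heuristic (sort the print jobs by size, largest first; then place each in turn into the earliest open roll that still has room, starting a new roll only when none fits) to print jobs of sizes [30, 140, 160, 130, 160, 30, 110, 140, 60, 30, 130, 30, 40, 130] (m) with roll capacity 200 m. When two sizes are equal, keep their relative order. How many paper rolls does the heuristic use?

Sorted descending: 160, 160, 140, 140, 130, 130, 130, 110, 60, 40, 30, 30, 30, 30.
  160 → roll 1 (new)  [load 160/200]
  160 → roll 2 (new)  [load 160/200]
  140 → roll 3 (new)  [load 140/200]
  140 → roll 4 (new)  [load 140/200]
  130 → roll 5 (new)  [load 130/200]
  130 → roll 6 (new)  [load 130/200]
  130 → roll 7 (new)  [load 130/200]
  110 → roll 8 (new)  [load 110/200]
  60 → roll 3  [load 200/200]
  40 → roll 1  [load 200/200]
  30 → roll 2  [load 190/200]
  30 → roll 4  [load 170/200]
  30 → roll 4  [load 200/200]
  30 → roll 5  [load 160/200]
8 paper rolls opened.

8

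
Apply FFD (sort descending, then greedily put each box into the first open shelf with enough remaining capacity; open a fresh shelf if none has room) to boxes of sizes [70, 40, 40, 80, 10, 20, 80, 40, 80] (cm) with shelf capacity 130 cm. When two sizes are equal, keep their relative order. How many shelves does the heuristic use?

4

Sorted descending: 80, 80, 80, 70, 40, 40, 40, 20, 10.
  80 → shelf 1 (new)  [load 80/130]
  80 → shelf 2 (new)  [load 80/130]
  80 → shelf 3 (new)  [load 80/130]
  70 → shelf 4 (new)  [load 70/130]
  40 → shelf 1  [load 120/130]
  40 → shelf 2  [load 120/130]
  40 → shelf 3  [load 120/130]
  20 → shelf 4  [load 90/130]
  10 → shelf 1  [load 130/130]
4 shelves opened.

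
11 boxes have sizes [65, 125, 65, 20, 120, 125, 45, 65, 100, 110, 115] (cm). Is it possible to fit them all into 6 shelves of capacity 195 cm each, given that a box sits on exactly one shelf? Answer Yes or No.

A valid assignment using 6 shelves:
  shelf 1: 125 + 65 = 190
  shelf 2: 125 + 65 = 190
  shelf 3: 120 + 65 = 185
  shelf 4: 115 + 45 + 20 = 180
  shelf 5: 110 = 110
  shelf 6: 100 = 100
Every load is within 195 cm, so 6 shelves suffice.

Yes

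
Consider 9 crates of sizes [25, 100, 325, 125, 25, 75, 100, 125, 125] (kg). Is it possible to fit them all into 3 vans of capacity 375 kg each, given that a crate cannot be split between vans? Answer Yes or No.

A valid assignment using 3 vans:
  van 1: 325 + 25 + 25 = 375
  van 2: 125 + 125 + 125 = 375
  van 3: 100 + 100 + 75 = 275
Every load is within 375 kg, so 3 vans suffice.

Yes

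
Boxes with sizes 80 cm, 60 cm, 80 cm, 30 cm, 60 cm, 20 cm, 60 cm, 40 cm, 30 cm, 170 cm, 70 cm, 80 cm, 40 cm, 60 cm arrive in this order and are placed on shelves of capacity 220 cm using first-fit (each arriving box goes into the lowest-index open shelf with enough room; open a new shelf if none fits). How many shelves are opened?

5

  80 → shelf 1 (new)  [load 80/220]
  60 → shelf 1  [load 140/220]
  80 → shelf 1  [load 220/220]
  30 → shelf 2 (new)  [load 30/220]
  60 → shelf 2  [load 90/220]
  20 → shelf 2  [load 110/220]
  60 → shelf 2  [load 170/220]
  40 → shelf 2  [load 210/220]
  30 → shelf 3 (new)  [load 30/220]
  170 → shelf 3  [load 200/220]
  70 → shelf 4 (new)  [load 70/220]
  80 → shelf 4  [load 150/220]
  40 → shelf 4  [load 190/220]
  60 → shelf 5 (new)  [load 60/220]
5 shelves opened.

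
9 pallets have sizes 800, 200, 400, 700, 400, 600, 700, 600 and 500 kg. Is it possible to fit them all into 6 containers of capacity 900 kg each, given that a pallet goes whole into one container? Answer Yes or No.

Total = 4900 kg; ⌈4900/900⌉ = 6.
The bound of 6 does not rule out 6, but exhaustive search shows no assignment into 6 containers of capacity 900 kg exists — the minimum is 7.

No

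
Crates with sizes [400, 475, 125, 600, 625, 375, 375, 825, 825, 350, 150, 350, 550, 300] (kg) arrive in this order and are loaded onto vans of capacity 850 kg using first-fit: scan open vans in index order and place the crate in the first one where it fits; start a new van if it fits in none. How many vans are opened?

  400 → van 1 (new)  [load 400/850]
  475 → van 2 (new)  [load 475/850]
  125 → van 1  [load 525/850]
  600 → van 3 (new)  [load 600/850]
  625 → van 4 (new)  [load 625/850]
  375 → van 2  [load 850/850]
  375 → van 5 (new)  [load 375/850]
  825 → van 6 (new)  [load 825/850]
  825 → van 7 (new)  [load 825/850]
  350 → van 5  [load 725/850]
  150 → van 1  [load 675/850]
  350 → van 8 (new)  [load 350/850]
  550 → van 9 (new)  [load 550/850]
  300 → van 8  [load 650/850]
9 vans opened.

9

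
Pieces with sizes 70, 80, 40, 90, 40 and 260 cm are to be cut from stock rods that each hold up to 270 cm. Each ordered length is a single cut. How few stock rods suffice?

3

Total = 260 + 90 + 80 + 70 + 40 + 40 = 580 cm.
Lower bound: ⌈580/270⌉ = 3 stock rods.
A packing using 3 stock rods:
  stock rod 1: 260 = 260
  stock rod 2: 90 + 80 + 70 = 240
  stock rod 3: 40 + 40 = 80
This matches the lower bound, so 3 is optimal.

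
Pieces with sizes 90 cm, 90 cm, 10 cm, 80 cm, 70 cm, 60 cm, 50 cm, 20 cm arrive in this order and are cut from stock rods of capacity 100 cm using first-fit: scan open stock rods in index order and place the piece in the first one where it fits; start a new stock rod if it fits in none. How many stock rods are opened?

6

  90 → stock rod 1 (new)  [load 90/100]
  90 → stock rod 2 (new)  [load 90/100]
  10 → stock rod 1  [load 100/100]
  80 → stock rod 3 (new)  [load 80/100]
  70 → stock rod 4 (new)  [load 70/100]
  60 → stock rod 5 (new)  [load 60/100]
  50 → stock rod 6 (new)  [load 50/100]
  20 → stock rod 3  [load 100/100]
6 stock rods opened.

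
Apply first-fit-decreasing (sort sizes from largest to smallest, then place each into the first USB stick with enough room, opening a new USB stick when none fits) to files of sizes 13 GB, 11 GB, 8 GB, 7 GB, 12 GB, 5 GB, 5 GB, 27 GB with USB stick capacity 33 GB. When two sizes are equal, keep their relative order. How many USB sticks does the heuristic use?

Sorted descending: 27, 13, 12, 11, 8, 7, 5, 5.
  27 → USB stick 1 (new)  [load 27/33]
  13 → USB stick 2 (new)  [load 13/33]
  12 → USB stick 2  [load 25/33]
  11 → USB stick 3 (new)  [load 11/33]
  8 → USB stick 2  [load 33/33]
  7 → USB stick 3  [load 18/33]
  5 → USB stick 1  [load 32/33]
  5 → USB stick 3  [load 23/33]
3 USB sticks opened.

3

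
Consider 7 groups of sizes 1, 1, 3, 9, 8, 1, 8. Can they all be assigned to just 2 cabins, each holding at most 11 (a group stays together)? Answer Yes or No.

Total = 31; ⌈31/11⌉ = 3.
At least 3 cabins are required, but only 2 are allowed.

No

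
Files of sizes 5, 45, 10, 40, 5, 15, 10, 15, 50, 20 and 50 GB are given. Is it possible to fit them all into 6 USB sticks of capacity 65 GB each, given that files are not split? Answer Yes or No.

A valid assignment using 5 USB sticks:
  USB stick 1: 50 + 15 = 65
  USB stick 2: 50 + 15 = 65
  USB stick 3: 45 + 20 = 65
  USB stick 4: 40 + 10 + 10 + 5 = 65
  USB stick 5: 5 = 5
That uses only 5 ≤ 6, so 6 USB sticks are enough.

Yes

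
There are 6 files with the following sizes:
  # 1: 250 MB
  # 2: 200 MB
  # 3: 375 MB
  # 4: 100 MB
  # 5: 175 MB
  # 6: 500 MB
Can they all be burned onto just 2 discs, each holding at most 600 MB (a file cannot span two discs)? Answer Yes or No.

Total = 1600 MB; ⌈1600/600⌉ = 3.
At least 3 discs are required, but only 2 are allowed.

No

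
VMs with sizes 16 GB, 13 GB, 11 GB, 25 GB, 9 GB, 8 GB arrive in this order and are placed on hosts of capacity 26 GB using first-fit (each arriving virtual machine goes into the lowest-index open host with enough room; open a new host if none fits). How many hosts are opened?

  16 → host 1 (new)  [load 16/26]
  13 → host 2 (new)  [load 13/26]
  11 → host 2  [load 24/26]
  25 → host 3 (new)  [load 25/26]
  9 → host 1  [load 25/26]
  8 → host 4 (new)  [load 8/26]
4 hosts opened.

4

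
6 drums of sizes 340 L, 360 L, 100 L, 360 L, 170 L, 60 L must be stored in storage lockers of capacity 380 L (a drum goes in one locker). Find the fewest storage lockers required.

Total = 360 + 360 + 340 + 170 + 100 + 60 = 1390 L.
Lower bound: ⌈1390/380⌉ = 4 storage lockers.
A packing using 4 storage lockers:
  locker 1: 360 = 360
  locker 2: 360 = 360
  locker 3: 340 = 340
  locker 4: 170 + 100 + 60 = 330
This matches the lower bound, so 4 is optimal.

4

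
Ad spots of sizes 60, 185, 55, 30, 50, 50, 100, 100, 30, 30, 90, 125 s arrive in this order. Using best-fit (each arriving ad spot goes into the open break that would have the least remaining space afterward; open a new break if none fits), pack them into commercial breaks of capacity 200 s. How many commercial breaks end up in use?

  60 → break 1 (new)  [load 60/200]
  185 → break 2 (new)  [load 185/200]
  55 → break 1  [load 115/200]
  30 → break 1  [load 145/200]
  50 → break 1  [load 195/200]
  50 → break 3 (new)  [load 50/200]
  100 → break 3  [load 150/200]
  100 → break 4 (new)  [load 100/200]
  30 → break 3  [load 180/200]
  30 → break 4  [load 130/200]
  90 → break 5 (new)  [load 90/200]
  125 → break 6 (new)  [load 125/200]
6 commercial breaks opened.

6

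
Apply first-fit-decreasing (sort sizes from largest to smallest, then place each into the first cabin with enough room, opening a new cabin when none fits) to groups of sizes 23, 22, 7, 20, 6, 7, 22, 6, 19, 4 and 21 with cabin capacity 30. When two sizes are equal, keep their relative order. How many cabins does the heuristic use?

Sorted descending: 23, 22, 22, 21, 20, 19, 7, 7, 6, 6, 4.
  23 → cabin 1 (new)  [load 23/30]
  22 → cabin 2 (new)  [load 22/30]
  22 → cabin 3 (new)  [load 22/30]
  21 → cabin 4 (new)  [load 21/30]
  20 → cabin 5 (new)  [load 20/30]
  19 → cabin 6 (new)  [load 19/30]
  7 → cabin 1  [load 30/30]
  7 → cabin 2  [load 29/30]
  6 → cabin 3  [load 28/30]
  6 → cabin 4  [load 27/30]
  4 → cabin 5  [load 24/30]
6 cabins opened.

6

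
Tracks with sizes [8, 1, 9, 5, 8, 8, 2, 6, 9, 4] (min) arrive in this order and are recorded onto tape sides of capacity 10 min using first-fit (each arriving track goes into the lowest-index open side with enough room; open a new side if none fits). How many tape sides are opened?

7

  8 → side 1 (new)  [load 8/10]
  1 → side 1  [load 9/10]
  9 → side 2 (new)  [load 9/10]
  5 → side 3 (new)  [load 5/10]
  8 → side 4 (new)  [load 8/10]
  8 → side 5 (new)  [load 8/10]
  2 → side 3  [load 7/10]
  6 → side 6 (new)  [load 6/10]
  9 → side 7 (new)  [load 9/10]
  4 → side 6  [load 10/10]
7 tape sides opened.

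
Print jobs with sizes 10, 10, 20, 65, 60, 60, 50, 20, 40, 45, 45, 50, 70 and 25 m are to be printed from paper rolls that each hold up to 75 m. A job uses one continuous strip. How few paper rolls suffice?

9

Total = 70 + 65 + 60 + 60 + 50 + 50 + 45 + 45 + 40 + 25 + 20 + 20 + 10 + 10 = 570 m.
Lower bound: ⌈570/75⌉ = 8 paper rolls.
Also, 9 print jobs each exceed 75/2 m, and no two of those can share a roll, so at least 9 paper rolls are needed.
A packing using 9 paper rolls:
  roll 1: 70 = 70
  roll 2: 65 + 10 = 75
  roll 3: 60 + 10 = 70
  roll 4: 60 = 60
  roll 5: 50 + 25 = 75
  roll 6: 50 + 20 = 70
  roll 7: 45 + 20 = 65
  roll 8: 45 = 45
  roll 9: 40 = 40
This matches the lower bound, so 9 is optimal.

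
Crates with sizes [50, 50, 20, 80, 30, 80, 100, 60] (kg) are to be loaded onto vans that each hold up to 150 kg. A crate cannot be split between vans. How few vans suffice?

Total = 100 + 80 + 80 + 60 + 50 + 50 + 30 + 20 = 470 kg.
Lower bound: ⌈470/150⌉ = 4 vans.
A packing using 4 vans:
  van 1: 100 + 50 = 150
  van 2: 80 + 60 = 140
  van 3: 80 + 50 + 20 = 150
  van 4: 30 = 30
This matches the lower bound, so 4 is optimal.

4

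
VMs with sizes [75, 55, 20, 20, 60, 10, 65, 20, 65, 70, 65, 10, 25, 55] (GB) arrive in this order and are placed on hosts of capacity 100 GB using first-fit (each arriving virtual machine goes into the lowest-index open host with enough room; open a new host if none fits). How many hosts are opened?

  75 → host 1 (new)  [load 75/100]
  55 → host 2 (new)  [load 55/100]
  20 → host 1  [load 95/100]
  20 → host 2  [load 75/100]
  60 → host 3 (new)  [load 60/100]
  10 → host 2  [load 85/100]
  65 → host 4 (new)  [load 65/100]
  20 → host 3  [load 80/100]
  65 → host 5 (new)  [load 65/100]
  70 → host 6 (new)  [load 70/100]
  65 → host 7 (new)  [load 65/100]
  10 → host 2  [load 95/100]
  25 → host 4  [load 90/100]
  55 → host 8 (new)  [load 55/100]
8 hosts opened.

8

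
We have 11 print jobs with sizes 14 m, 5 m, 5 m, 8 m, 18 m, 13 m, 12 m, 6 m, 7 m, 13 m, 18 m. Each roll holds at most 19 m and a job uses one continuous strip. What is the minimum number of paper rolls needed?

7

Total = 18 + 18 + 14 + 13 + 13 + 12 + 8 + 7 + 6 + 5 + 5 = 119 m.
Lower bound: ⌈119/19⌉ = 7 paper rolls.
A packing using 7 paper rolls:
  roll 1: 18 = 18
  roll 2: 18 = 18
  roll 3: 14 + 5 = 19
  roll 4: 13 + 6 = 19
  roll 5: 13 + 5 = 18
  roll 6: 12 + 7 = 19
  roll 7: 8 = 8
This matches the lower bound, so 7 is optimal.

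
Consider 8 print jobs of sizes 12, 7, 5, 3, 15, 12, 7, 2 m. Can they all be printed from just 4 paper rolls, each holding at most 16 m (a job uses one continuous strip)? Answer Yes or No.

No

Total = 63 m; ⌈63/16⌉ = 4.
The bound of 4 does not rule out 4, but exhaustive search shows no assignment into 4 paper rolls of capacity 16 m exists — the minimum is 5.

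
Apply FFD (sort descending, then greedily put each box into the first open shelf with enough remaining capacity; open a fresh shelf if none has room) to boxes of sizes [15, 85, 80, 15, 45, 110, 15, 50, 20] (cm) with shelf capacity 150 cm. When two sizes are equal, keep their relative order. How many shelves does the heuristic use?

3

Sorted descending: 110, 85, 80, 50, 45, 20, 15, 15, 15.
  110 → shelf 1 (new)  [load 110/150]
  85 → shelf 2 (new)  [load 85/150]
  80 → shelf 3 (new)  [load 80/150]
  50 → shelf 2  [load 135/150]
  45 → shelf 3  [load 125/150]
  20 → shelf 1  [load 130/150]
  15 → shelf 1  [load 145/150]
  15 → shelf 2  [load 150/150]
  15 → shelf 3  [load 140/150]
3 shelves opened.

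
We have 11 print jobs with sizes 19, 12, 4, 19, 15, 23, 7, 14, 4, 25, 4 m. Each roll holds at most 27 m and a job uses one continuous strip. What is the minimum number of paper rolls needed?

Total = 25 + 23 + 19 + 19 + 15 + 14 + 12 + 7 + 4 + 4 + 4 = 146 m.
Lower bound: ⌈146/27⌉ = 6 paper rolls.
A packing using 6 paper rolls:
  roll 1: 25 = 25
  roll 2: 23 + 4 = 27
  roll 3: 19 + 7 = 26
  roll 4: 19 + 4 + 4 = 27
  roll 5: 15 + 12 = 27
  roll 6: 14 = 14
This matches the lower bound, so 6 is optimal.

6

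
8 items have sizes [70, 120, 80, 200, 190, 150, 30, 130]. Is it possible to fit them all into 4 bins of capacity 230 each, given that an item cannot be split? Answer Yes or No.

Total = 970; ⌈970/230⌉ = 5.
At least 5 bins are required, but only 4 are allowed.

No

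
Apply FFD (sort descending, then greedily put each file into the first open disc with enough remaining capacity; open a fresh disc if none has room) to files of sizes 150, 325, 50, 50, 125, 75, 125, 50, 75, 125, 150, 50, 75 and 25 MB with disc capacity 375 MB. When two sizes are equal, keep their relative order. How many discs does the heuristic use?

Sorted descending: 325, 150, 150, 125, 125, 125, 75, 75, 75, 50, 50, 50, 50, 25.
  325 → disc 1 (new)  [load 325/375]
  150 → disc 2 (new)  [load 150/375]
  150 → disc 2  [load 300/375]
  125 → disc 3 (new)  [load 125/375]
  125 → disc 3  [load 250/375]
  125 → disc 3  [load 375/375]
  75 → disc 2  [load 375/375]
  75 → disc 4 (new)  [load 75/375]
  75 → disc 4  [load 150/375]
  50 → disc 1  [load 375/375]
  50 → disc 4  [load 200/375]
  50 → disc 4  [load 250/375]
  50 → disc 4  [load 300/375]
  25 → disc 4  [load 325/375]
4 discs opened.

4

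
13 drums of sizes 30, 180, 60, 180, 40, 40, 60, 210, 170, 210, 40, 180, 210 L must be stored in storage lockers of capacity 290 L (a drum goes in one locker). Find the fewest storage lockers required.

7

Total = 210 + 210 + 210 + 180 + 180 + 180 + 170 + 60 + 60 + 40 + 40 + 40 + 30 = 1610 L.
Lower bound: ⌈1610/290⌉ = 6 storage lockers.
Also, 7 drums each exceed 145 L, and no two of those can share a locker, so at least 7 storage lockers are needed.
A packing using 7 storage lockers:
  locker 1: 210 + 60 = 270
  locker 2: 210 + 60 = 270
  locker 3: 210 + 40 + 40 = 290
  locker 4: 180 + 40 + 30 = 250
  locker 5: 180 = 180
  locker 6: 180 = 180
  locker 7: 170 = 170
This matches the lower bound, so 7 is optimal.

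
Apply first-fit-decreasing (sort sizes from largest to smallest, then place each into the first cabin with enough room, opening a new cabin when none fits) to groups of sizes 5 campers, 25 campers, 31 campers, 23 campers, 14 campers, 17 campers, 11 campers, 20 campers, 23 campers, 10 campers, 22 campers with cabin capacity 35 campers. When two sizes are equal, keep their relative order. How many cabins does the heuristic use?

Sorted descending: 31, 25, 23, 23, 22, 20, 17, 14, 11, 10, 5.
  31 → cabin 1 (new)  [load 31/35]
  25 → cabin 2 (new)  [load 25/35]
  23 → cabin 3 (new)  [load 23/35]
  23 → cabin 4 (new)  [load 23/35]
  22 → cabin 5 (new)  [load 22/35]
  20 → cabin 6 (new)  [load 20/35]
  17 → cabin 7 (new)  [load 17/35]
  14 → cabin 6  [load 34/35]
  11 → cabin 3  [load 34/35]
  10 → cabin 2  [load 35/35]
  5 → cabin 4  [load 28/35]
7 cabins opened.

7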